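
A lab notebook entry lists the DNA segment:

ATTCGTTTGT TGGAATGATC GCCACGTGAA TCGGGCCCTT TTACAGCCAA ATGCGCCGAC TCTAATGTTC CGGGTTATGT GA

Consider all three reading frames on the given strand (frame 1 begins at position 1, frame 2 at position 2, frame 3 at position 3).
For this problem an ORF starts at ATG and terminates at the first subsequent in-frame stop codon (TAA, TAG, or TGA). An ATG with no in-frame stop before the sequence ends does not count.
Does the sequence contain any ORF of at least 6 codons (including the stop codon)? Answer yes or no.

Frame 1: ATT CGT TTG TTG GAA TGA TCG CCA CGT GAA TCG GGC CCT TTT ACA GCC AAA TGC GCC GAC TCT AAT GTT CCG GGT TAT GTG — no ATG→stop ORF.
Frame 2: TTC GTT TGT TGG AAT GAT CGC CAC GTG AAT CGG GCC CTT TTA CAG CCA AAT GCG CCG ACT CTA ATG TTC CGG GTT ATG TGA — ATG at 65, stop TGA at 80 → 18 nt; ATG at 77, stop TGA at 80 → 6 nt.
Frame 3: TCG TTT GTT GGA ATG ATC GCC ACG TGA ATC GGG CCC TTT TAC AGC CAA ATG CGC CGA CTC TAA TGT TCC GGG TTA TGT — ATG at 15, stop TGA at 27 → 15 nt; ATG at 51, stop TAA at 63 → 15 nt.
Frame 2 has an ORF of 6 codons (positions 65–82) ≥ 6, so yes.

yes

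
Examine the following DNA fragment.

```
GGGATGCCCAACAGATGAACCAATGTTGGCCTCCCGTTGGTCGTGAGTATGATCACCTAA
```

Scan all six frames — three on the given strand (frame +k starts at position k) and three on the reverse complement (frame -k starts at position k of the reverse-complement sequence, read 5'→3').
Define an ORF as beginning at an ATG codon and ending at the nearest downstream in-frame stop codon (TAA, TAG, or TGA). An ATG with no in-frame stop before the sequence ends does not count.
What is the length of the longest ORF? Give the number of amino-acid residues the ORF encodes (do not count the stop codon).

Reverse complement (5'→3'): TTAGGTGATCATACTCACGACCAACGGGAGGCCAACATTGGTTCATCTGTTGGGCATCCC
Frame +1: GGG ATG CCC AAC AGA TGA ACC AAT GTT GGC CTC CCG TTG GTC GTG AGT ATG ATC ACC TAA — ATG at 4, stop TGA at 16 → 15 nt; ATG at 49, stop TAA at 58 → 12 nt.
Frame +2: GGA TGC CCA ACA GAT GAA CCA ATG TTG GCC TCC CGT TGG TCG TGA GTA TGA TCA CCT — ATG at 23, stop TGA at 44 → 24 nt.
Frame +3: GAT GCC CAA CAG ATG AAC CAA TGT TGG CCT CCC GTT GGT CGT GAG TAT GAT CAC CTA — no ATG→stop ORF.
Frame -1: TTA GGT GAT CAT ACT CAC GAC CAA CGG GAG GCC AAC ATT GGT TCA TCT GTT GGG CAT CCC — no ATG→stop ORF.
Frame -2: TAG GTG ATC ATA CTC ACG ACC AAC GGG AGG CCA ACA TTG GTT CAT CTG TTG GGC ATC — no ATG→stop ORF.
Frame -3: AGG TGA TCA TAC TCA CGA CCA ACG GGA GGC CAA CAT TGG TTC ATC TGT TGG GCA TCC — no ATG→stop ORF.
Longest: frame +2, positions 23–46, 24 nt = 8 codons = 7 aa. → 7 amino acids.

7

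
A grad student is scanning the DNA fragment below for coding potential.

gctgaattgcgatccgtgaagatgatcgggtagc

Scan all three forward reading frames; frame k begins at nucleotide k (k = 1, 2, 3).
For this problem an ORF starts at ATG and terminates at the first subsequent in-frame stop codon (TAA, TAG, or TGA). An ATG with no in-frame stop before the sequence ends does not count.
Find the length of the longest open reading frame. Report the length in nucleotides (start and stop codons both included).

Frame 1: GCT GAA TTG CGA TCC GTG AAG ATG ATC GGG TAG — ATG at 22, stop TAG at 31 → 12 nt.
Frame 2: CTG AAT TGC GAT CCG TGA AGA TGA TCG GGT AGC — no ATG→stop ORF.
Frame 3: TGA ATT GCG ATC CGT GAA GAT GAT CGG GTA — no ATG→stop ORF.
Longest: frame 1, positions 22–33, 12 nt = 4 codons = 3 aa. → 12 nucleotides.

12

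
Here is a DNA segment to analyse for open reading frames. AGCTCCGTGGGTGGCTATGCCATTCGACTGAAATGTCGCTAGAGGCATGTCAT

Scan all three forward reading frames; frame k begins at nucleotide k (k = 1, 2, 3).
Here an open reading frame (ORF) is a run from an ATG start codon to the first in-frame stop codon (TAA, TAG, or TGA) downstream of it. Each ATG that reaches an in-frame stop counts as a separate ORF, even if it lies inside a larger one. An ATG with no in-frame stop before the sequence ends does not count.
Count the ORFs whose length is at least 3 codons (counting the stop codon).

Frame 1: AGC TCC GTG GGT GGC TAT GCC ATT CGA CTG AAA TGT CGC TAG AGG CAT GTC — no ATG→stop ORF.
Frame 2: GCT CCG TGG GTG GCT ATG CCA TTC GAC TGA AAT GTC GCT AGA GGC ATG TCA — ATG at 17, stop TGA at 29 → 15 nt.
Frame 3: CTC CGT GGG TGG CTA TGC CAT TCG ACT GAA ATG TCG CTA GAG GCA TGT CAT — no ATG→stop ORF.
ORFs ≥ 3 codons: frame 2 17–31 (5 codons). Count = 1.

1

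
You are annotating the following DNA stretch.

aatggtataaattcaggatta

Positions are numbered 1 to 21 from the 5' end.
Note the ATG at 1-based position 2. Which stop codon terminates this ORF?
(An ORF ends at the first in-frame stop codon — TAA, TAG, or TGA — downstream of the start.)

TAA

Codons from position 2: ATG (2–4), GTA (5–7), TAA (8–10).
The first in-frame stop codon is TAA.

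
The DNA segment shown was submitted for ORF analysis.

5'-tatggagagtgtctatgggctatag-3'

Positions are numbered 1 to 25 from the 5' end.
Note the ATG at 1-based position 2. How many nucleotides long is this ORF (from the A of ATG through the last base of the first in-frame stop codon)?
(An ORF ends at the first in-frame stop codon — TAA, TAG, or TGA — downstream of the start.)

Codons from position 2: ATG (2–4), GAG (5–7), AGT (8–10), GTC (11–13), TAT (14–16), GGG (17–19), CTA (20–22), TAG (23–25).
TAG is the first in-frame stop; ORF spans 2–25, 24 nucleotides.

24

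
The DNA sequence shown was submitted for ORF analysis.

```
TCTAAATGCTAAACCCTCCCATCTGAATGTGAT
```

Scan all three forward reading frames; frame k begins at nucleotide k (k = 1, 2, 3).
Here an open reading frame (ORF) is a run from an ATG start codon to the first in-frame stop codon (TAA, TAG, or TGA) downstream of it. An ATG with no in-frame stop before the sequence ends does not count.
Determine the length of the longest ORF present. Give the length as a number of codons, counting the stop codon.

Frame 1: TCT AAA TGC TAA ACC CTC CCA TCT GAA TGT GAT — no ATG→stop ORF.
Frame 2: CTA AAT GCT AAA CCC TCC CAT CTG AAT GTG — no ATG→stop ORF.
Frame 3: TAA ATG CTA AAC CCT CCC ATC TGA ATG TGA — ATG at 6, stop TGA at 24 → 21 nt; ATG at 27, stop TGA at 30 → 6 nt.
Longest: frame 3, positions 6–26, 21 nt = 7 codons = 6 aa. → 7 codons.

7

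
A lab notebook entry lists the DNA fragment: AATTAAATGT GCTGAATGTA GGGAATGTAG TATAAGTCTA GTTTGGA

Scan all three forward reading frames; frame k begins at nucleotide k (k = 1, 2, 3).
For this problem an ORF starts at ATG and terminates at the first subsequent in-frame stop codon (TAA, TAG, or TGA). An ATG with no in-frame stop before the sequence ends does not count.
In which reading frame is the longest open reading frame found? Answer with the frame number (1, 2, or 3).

Frame 1: AAT TAA ATG TGC TGA ATG TAG GGA ATG TAG TAT AAG TCT AGT TTG — ATG at 7, stop TGA at 13 → 9 nt; ATG at 16, stop TAG at 19 → 6 nt; ATG at 25, stop TAG at 28 → 6 nt.
Frame 2: ATT AAA TGT GCT GAA TGT AGG GAA TGT AGT ATA AGT CTA GTT TGG — no ATG→stop ORF.
Frame 3: TTA AAT GTG CTG AAT GTA GGG AAT GTA GTA TAA GTC TAG TTT GGA — no ATG→stop ORF.
Longest ORF is 9 nt in frame 1 (positions 7–15).

1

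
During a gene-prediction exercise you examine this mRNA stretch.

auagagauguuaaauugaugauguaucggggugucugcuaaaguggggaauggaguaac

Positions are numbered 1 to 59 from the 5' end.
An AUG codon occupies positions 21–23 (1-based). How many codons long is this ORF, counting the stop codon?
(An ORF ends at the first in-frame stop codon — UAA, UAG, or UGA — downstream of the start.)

Codons from position 21: AUG (21–23), UAU (24–26), CGG (27–29), GGU (30–32), GUC (33–35), UGC (36–38), UAA (39–41).
UAA is the first in-frame stop; that's 7 codons including the stop.

7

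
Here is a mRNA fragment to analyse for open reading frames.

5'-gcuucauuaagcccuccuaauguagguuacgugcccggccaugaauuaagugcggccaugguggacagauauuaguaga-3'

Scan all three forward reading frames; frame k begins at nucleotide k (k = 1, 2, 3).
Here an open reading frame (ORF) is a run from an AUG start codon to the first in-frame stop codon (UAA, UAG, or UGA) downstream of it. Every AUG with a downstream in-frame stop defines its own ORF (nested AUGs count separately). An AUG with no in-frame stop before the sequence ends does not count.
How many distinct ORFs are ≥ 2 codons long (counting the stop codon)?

3

Frame 1: GCU UCA UUA AGC CCU CCU AAU GUA GGU UAC GUG CCC GGC CAU GAA UUA AGU GCG GCC AUG GUG GAC AGA UAU UAG UAG — AUG at 58, stop UAG at 73 → 18 nt.
Frame 2: CUU CAU UAA GCC CUC CUA AUG UAG GUU ACG UGC CCG GCC AUG AAU UAA GUG CGG CCA UGG UGG ACA GAU AUU AGU AGA — AUG at 20, stop UAG at 23 → 6 nt; AUG at 41, stop UAA at 47 → 9 nt.
Frame 3: UUC AUU AAG CCC UCC UAA UGU AGG UUA CGU GCC CGG CCA UGA AUU AAG UGC GGC CAU GGU GGA CAG AUA UUA GUA — no AUG→stop ORF.
ORFs ≥ 2 codons: frame 1 58–75 (6 codons), frame 2 20–25 (2 codons), frame 2 41–49 (3 codons). Count = 3.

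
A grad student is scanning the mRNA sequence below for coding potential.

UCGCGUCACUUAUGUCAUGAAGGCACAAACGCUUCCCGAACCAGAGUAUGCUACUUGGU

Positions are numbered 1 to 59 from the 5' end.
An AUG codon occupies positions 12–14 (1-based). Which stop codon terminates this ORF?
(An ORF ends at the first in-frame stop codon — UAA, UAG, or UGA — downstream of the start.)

Codons from position 12: AUG (12–14), UCA (15–17), UGA (18–20).
The first in-frame stop codon is UGA.

UGA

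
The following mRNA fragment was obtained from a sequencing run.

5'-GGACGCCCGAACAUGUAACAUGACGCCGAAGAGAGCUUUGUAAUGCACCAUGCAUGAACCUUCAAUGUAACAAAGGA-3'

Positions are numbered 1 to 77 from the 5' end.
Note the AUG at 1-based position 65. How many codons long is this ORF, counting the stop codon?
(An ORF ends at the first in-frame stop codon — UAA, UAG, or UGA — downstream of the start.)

2

Codons from position 65: AUG (65–67), UAA (68–70).
UAA is the first in-frame stop; that's 2 codons including the stop.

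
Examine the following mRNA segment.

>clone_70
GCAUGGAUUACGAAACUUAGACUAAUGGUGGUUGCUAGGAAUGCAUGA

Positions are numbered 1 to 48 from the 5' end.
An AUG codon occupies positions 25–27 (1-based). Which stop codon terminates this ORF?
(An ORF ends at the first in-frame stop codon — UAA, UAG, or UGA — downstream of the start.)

Codons from position 25: AUG (25–27), GUG (28–30), GUU (31–33), GCU (34–36), AGG (37–39), AAU (40–42), GCA (43–45), UGA (46–48).
The first in-frame stop codon is UGA.

UGA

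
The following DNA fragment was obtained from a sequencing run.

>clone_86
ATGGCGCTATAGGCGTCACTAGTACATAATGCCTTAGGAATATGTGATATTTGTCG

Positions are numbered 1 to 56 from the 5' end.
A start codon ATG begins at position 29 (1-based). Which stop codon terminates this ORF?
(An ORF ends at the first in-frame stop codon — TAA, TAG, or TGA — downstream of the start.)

Codons from position 29: ATG (29–31), CCT (32–34), TAG (35–37).
The first in-frame stop codon is TAG.

TAG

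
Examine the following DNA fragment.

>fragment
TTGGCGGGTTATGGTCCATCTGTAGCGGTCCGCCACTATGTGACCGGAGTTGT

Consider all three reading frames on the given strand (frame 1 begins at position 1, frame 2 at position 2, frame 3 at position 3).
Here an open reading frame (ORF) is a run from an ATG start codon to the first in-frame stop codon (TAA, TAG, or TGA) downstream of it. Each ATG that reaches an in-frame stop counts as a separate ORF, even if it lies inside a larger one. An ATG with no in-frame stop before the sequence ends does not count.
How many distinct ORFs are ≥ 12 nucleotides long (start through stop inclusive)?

Frame 1: TTG GCG GGT TAT GGT CCA TCT GTA GCG GTC CGC CAC TAT GTG ACC GGA GTT — no ATG→stop ORF.
Frame 2: TGG CGG GTT ATG GTC CAT CTG TAG CGG TCC GCC ACT ATG TGA CCG GAG TTG — ATG at 11, stop TAG at 23 → 15 nt; ATG at 38, stop TGA at 41 → 6 nt.
Frame 3: GGC GGG TTA TGG TCC ATC TGT AGC GGT CCG CCA CTA TGT GAC CGG AGT TGT — no ATG→stop ORF.
ORFs ≥ 12 nucleotides: frame 2 11–25 (15 nucleotides). Count = 1.

1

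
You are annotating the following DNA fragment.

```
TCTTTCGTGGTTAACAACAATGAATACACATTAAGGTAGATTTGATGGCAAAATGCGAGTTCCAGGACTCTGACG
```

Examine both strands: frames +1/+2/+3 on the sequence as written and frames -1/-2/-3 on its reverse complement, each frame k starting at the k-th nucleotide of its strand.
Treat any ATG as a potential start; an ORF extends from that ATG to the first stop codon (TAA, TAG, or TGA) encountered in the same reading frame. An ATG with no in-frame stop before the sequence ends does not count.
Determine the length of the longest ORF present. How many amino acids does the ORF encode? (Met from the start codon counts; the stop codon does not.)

6

Reverse complement (5'→3'): CGTCAGAGTCCTGGAACTCGCATTTTGCCATCAAATCTACCTTAATGTGTATTCATTGTTGTTAACCACGAAAGA
Frame +1: TCT TTC GTG GTT AAC AAC AAT GAA TAC ACA TTA AGG TAG ATT TGA TGG CAA AAT GCG AGT TCC AGG ACT CTG ACG — no ATG→stop ORF.
Frame +2: CTT TCG TGG TTA ACA ACA ATG AAT ACA CAT TAA GGT AGA TTT GAT GGC AAA ATG CGA GTT CCA GGA CTC TGA — ATG at 20, stop TAA at 32 → 15 nt; ATG at 53, stop TGA at 71 → 21 nt.
Frame +3: TTT CGT GGT TAA CAA CAA TGA ATA CAC ATT AAG GTA GAT TTG ATG GCA AAA TGC GAG TTC CAG GAC TCT GAC — no ATG→stop ORF.
Frame -1: CGT CAG AGT CCT GGA ACT CGC ATT TTG CCA TCA AAT CTA CCT TAA TGT GTA TTC ATT GTT GTT AAC CAC GAA AGA — no ATG→stop ORF.
Frame -2: GTC AGA GTC CTG GAA CTC GCA TTT TGC CAT CAA ATC TAC CTT AAT GTG TAT TCA TTG TTG TTA ACC ACG AAA — no ATG→stop ORF.
Frame -3: TCA GAG TCC TGG AAC TCG CAT TTT GCC ATC AAA TCT ACC TTA ATG TGT ATT CAT TGT TGT TAA CCA CGA AAG — ATG at 45, stop TAA at 63 → 21 nt.
Longest: frame +2, positions 53–73, 21 nt = 7 codons = 6 aa. → 6 amino acids.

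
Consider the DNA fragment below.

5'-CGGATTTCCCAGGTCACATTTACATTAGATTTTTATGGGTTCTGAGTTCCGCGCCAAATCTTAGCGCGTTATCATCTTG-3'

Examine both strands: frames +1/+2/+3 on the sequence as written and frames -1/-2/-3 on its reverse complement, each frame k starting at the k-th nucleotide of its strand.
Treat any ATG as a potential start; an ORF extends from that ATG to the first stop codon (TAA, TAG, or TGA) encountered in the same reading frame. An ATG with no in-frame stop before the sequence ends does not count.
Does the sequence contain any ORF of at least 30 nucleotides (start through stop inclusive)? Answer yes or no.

Reverse complement (5'→3'): CAAGATGATAACGCGCTAAGATTTGGCGCGGAACTCAGAACCCATAAAAATCTAATGTAAATGTGACCTGGGAAATCCG
Frame +1: CGG ATT TCC CAG GTC ACA TTT ACA TTA GAT TTT TAT GGG TTC TGA GTT CCG CGC CAA ATC TTA GCG CGT TAT CAT CTT — no ATG→stop ORF.
Frame +2: GGA TTT CCC AGG TCA CAT TTA CAT TAG ATT TTT ATG GGT TCT GAG TTC CGC GCC AAA TCT TAG CGC GTT ATC ATC TTG — ATG at 35, stop TAG at 62 → 30 nt.
Frame +3: GAT TTC CCA GGT CAC ATT TAC ATT AGA TTT TTA TGG GTT CTG AGT TCC GCG CCA AAT CTT AGC GCG TTA TCA TCT — no ATG→stop ORF.
Frame -1: CAA GAT GAT AAC GCG CTA AGA TTT GGC GCG GAA CTC AGA ACC CAT AAA AAT CTA ATG TAA ATG TGA CCT GGG AAA TCC — ATG at 55, stop TAA at 58 → 6 nt; ATG at 61, stop TGA at 64 → 6 nt.
Frame -2: AAG ATG ATA ACG CGC TAA GAT TTG GCG CGG AAC TCA GAA CCC ATA AAA ATC TAA TGT AAA TGT GAC CTG GGA AAT CCG — ATG at 5, stop TAA at 17 → 15 nt.
Frame -3: AGA TGA TAA CGC GCT AAG ATT TGG CGC GGA ACT CAG AAC CCA TAA AAA TCT AAT GTA AAT GTG ACC TGG GAA ATC — no ATG→stop ORF.
Frame +2 has an ORF of 30 nucleotides (positions 35–64) ≥ 30, so yes.

yes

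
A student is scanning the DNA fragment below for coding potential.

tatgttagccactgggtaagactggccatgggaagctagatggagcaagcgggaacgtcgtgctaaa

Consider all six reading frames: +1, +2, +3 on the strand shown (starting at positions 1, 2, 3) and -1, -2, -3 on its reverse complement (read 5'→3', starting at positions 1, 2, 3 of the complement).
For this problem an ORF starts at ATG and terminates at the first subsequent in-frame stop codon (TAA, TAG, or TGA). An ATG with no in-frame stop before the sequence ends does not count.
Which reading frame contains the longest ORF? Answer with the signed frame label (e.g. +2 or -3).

Reverse complement (5'→3'): TTTAGCACGACGTTCCCGCTTGCTCCATCTAGCTTCCCATGGCCAGTCTTACCCAGTGGCTAACATA
Frame +1: TAT GTT AGC CAC TGG GTA AGA CTG GCC ATG GGA AGC TAG ATG GAG CAA GCG GGA ACG TCG TGC TAA — ATG at 28, stop TAG at 37 → 12 nt; ATG at 40, stop TAA at 64 → 27 nt.
Frame +2: ATG TTA GCC ACT GGG TAA GAC TGG CCA TGG GAA GCT AGA TGG AGC AAG CGG GAA CGT CGT GCT AAA — ATG at 2, stop TAA at 17 → 18 nt.
Frame +3: TGT TAG CCA CTG GGT AAG ACT GGC CAT GGG AAG CTA GAT GGA GCA AGC GGG AAC GTC GTG CTA — no ATG→stop ORF.
Frame -1: TTT AGC ACG ACG TTC CCG CTT GCT CCA TCT AGC TTC CCA TGG CCA GTC TTA CCC AGT GGC TAA CAT — no ATG→stop ORF.
Frame -2: TTA GCA CGA CGT TCC CGC TTG CTC CAT CTA GCT TCC CAT GGC CAG TCT TAC CCA GTG GCT AAC ATA — no ATG→stop ORF.
Frame -3: TAG CAC GAC GTT CCC GCT TGC TCC ATC TAG CTT CCC ATG GCC AGT CTT ACC CAG TGG CTA ACA — no ATG→stop ORF.
Longest ORF is 27 nt in frame +1 (positions 40–66).

+1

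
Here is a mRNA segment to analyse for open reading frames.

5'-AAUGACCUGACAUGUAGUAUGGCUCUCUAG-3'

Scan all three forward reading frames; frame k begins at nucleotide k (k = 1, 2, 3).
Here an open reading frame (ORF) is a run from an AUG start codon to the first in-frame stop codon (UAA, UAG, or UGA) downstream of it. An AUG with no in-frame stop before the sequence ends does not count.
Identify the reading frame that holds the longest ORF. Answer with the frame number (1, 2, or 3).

Frame 1: AAU GAC CUG ACA UGU AGU AUG GCU CUC UAG — AUG at 19, stop UAG at 28 → 12 nt.
Frame 2: AUG ACC UGA CAU GUA GUA UGG CUC UCU — AUG at 2, stop UGA at 8 → 9 nt.
Frame 3: UGA CCU GAC AUG UAG UAU GGC UCU CUA — AUG at 12, stop UAG at 15 → 6 nt.
Longest ORF is 12 nt in frame 1 (positions 19–30).

1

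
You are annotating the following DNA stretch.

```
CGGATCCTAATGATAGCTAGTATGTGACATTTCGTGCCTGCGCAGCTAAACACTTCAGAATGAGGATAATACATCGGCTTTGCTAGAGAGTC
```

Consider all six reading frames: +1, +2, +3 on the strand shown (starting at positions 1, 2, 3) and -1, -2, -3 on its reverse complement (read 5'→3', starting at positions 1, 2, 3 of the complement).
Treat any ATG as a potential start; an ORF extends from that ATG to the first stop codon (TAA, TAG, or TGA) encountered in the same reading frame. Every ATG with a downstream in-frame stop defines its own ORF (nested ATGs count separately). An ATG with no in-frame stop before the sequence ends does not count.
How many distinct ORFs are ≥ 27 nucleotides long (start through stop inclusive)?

1

Reverse complement (5'→3'): GACTCTCTAGCAAAGCCGATGTATTATCCTCATTCTGAAGTGTTTAGCTGCGCAGGCACGAAATGTCACATACTAGCTATCATTAGGATCCG
Frame +1: CGG ATC CTA ATG ATA GCT AGT ATG TGA CAT TTC GTG CCT GCG CAG CTA AAC ACT TCA GAA TGA GGA TAA TAC ATC GGC TTT GCT AGA GAG — ATG at 10, stop TGA at 25 → 18 nt; ATG at 22, stop TGA at 25 → 6 nt.
Frame +2: GGA TCC TAA TGA TAG CTA GTA TGT GAC ATT TCG TGC CTG CGC AGC TAA ACA CTT CAG AAT GAG GAT AAT ACA TCG GCT TTG CTA GAG AGT — no ATG→stop ORF.
Frame +3: GAT CCT AAT GAT AGC TAG TAT GTG ACA TTT CGT GCC TGC GCA GCT AAA CAC TTC AGA ATG AGG ATA ATA CAT CGG CTT TGC TAG AGA GTC — ATG at 60, stop TAG at 84 → 27 nt.
Frame -1: GAC TCT CTA GCA AAG CCG ATG TAT TAT CCT CAT TCT GAA GTG TTT AGC TGC GCA GGC ACG AAA TGT CAC ATA CTA GCT ATC ATT AGG ATC — no ATG→stop ORF.
Frame -2: ACT CTC TAG CAA AGC CGA TGT ATT ATC CTC ATT CTG AAG TGT TTA GCT GCG CAG GCA CGA AAT GTC ACA TAC TAG CTA TCA TTA GGA TCC — no ATG→stop ORF.
Frame -3: CTC TCT AGC AAA GCC GAT GTA TTA TCC TCA TTC TGA AGT GTT TAG CTG CGC AGG CAC GAA ATG TCA CAT ACT AGC TAT CAT TAG GAT CCG — ATG at 63, stop TAG at 84 → 24 nt.
ORFs ≥ 27 nucleotides: frame +3 60–86 (27 nucleotides). Count = 1.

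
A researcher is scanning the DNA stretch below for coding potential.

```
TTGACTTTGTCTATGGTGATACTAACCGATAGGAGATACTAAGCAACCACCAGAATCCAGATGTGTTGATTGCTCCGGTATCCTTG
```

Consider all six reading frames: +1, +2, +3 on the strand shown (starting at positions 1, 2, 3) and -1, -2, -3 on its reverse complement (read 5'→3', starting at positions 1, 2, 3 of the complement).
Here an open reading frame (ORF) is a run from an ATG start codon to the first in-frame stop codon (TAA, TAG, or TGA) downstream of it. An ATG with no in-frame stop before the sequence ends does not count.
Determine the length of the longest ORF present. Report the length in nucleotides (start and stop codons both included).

Reverse complement (5'→3'): CAAGGATACCGGAGCAATCAACACATCTGGATTCTGGTGGTTGCTTAGTATCTCCTATCGGTTAGTATCACCATAGACAAAGTCAA
Frame +1: TTG ACT TTG TCT ATG GTG ATA CTA ACC GAT AGG AGA TAC TAA GCA ACC ACC AGA ATC CAG ATG TGT TGA TTG CTC CGG TAT CCT — ATG at 13, stop TAA at 40 → 30 nt; ATG at 61, stop TGA at 67 → 9 nt.
Frame +2: TGA CTT TGT CTA TGG TGA TAC TAA CCG ATA GGA GAT ACT AAG CAA CCA CCA GAA TCC AGA TGT GTT GAT TGC TCC GGT ATC CTT — no ATG→stop ORF.
Frame +3: GAC TTT GTC TAT GGT GAT ACT AAC CGA TAG GAG ATA CTA AGC AAC CAC CAG AAT CCA GAT GTG TTG ATT GCT CCG GTA TCC TTG — no ATG→stop ORF.
Frame -1: CAA GGA TAC CGG AGC AAT CAA CAC ATC TGG ATT CTG GTG GTT GCT TAG TAT CTC CTA TCG GTT AGT ATC ACC ATA GAC AAA GTC — no ATG→stop ORF.
Frame -2: AAG GAT ACC GGA GCA ATC AAC ACA TCT GGA TTC TGG TGG TTG CTT AGT ATC TCC TAT CGG TTA GTA TCA CCA TAG ACA AAG TCA — no ATG→stop ORF.
Frame -3: AGG ATA CCG GAG CAA TCA ACA CAT CTG GAT TCT GGT GGT TGC TTA GTA TCT CCT ATC GGT TAG TAT CAC CAT AGA CAA AGT CAA — no ATG→stop ORF.
Longest: frame +1, positions 13–42, 30 nt = 10 codons = 9 aa. → 30 nucleotides.

30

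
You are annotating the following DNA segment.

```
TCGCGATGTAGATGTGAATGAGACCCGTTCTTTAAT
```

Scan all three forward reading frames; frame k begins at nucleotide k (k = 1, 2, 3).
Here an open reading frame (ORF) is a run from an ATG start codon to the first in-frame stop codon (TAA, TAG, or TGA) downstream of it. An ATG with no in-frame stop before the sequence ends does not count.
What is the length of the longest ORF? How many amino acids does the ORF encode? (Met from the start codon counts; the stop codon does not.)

5

Frame 1: TCG CGA TGT AGA TGT GAA TGA GAC CCG TTC TTT AAT — no ATG→stop ORF.
Frame 2: CGC GAT GTA GAT GTG AAT GAG ACC CGT TCT TTA — no ATG→stop ORF.
Frame 3: GCG ATG TAG ATG TGA ATG AGA CCC GTT CTT TAA — ATG at 6, stop TAG at 9 → 6 nt; ATG at 12, stop TGA at 15 → 6 nt; ATG at 18, stop TAA at 33 → 18 nt.
Longest: frame 3, positions 18–35, 18 nt = 6 codons = 5 aa. → 5 amino acids.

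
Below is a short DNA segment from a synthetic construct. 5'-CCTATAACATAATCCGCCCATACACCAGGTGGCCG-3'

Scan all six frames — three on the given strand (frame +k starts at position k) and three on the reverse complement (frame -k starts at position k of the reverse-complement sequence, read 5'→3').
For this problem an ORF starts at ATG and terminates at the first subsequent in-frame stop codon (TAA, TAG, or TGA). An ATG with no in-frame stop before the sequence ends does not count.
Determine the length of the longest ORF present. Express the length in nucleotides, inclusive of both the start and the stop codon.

Reverse complement (5'→3'): CGGCCACCTGGTGTATGGGCGGATTATGTTATAGG
Frame +1: CCT ATA ACA TAA TCC GCC CAT ACA CCA GGT GGC — no ATG→stop ORF.
Frame +2: CTA TAA CAT AAT CCG CCC ATA CAC CAG GTG GCC — no ATG→stop ORF.
Frame +3: TAT AAC ATA ATC CGC CCA TAC ACC AGG TGG CCG — no ATG→stop ORF.
Frame -1: CGG CCA CCT GGT GTA TGG GCG GAT TAT GTT ATA — no ATG→stop ORF.
Frame -2: GGC CAC CTG GTG TAT GGG CGG ATT ATG TTA TAG — ATG at 26, stop TAG at 32 → 9 nt.
Frame -3: GCC ACC TGG TGT ATG GGC GGA TTA TGT TAT AGG — no ATG→stop ORF.
Longest: frame -2, positions 26–34, 9 nt = 3 codons = 2 aa. → 9 nucleotides.

9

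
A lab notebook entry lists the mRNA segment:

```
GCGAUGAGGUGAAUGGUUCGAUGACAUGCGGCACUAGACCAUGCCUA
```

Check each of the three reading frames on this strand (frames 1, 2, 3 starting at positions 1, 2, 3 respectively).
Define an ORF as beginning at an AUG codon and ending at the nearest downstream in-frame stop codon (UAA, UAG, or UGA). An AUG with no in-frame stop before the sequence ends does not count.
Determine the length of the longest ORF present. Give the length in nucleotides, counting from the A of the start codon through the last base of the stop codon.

Frame 1: GCG AUG AGG UGA AUG GUU CGA UGA CAU GCG GCA CUA GAC CAU GCC — AUG at 4, stop UGA at 10 → 9 nt; AUG at 13, stop UGA at 22 → 12 nt.
Frame 2: CGA UGA GGU GAA UGG UUC GAU GAC AUG CGG CAC UAG ACC AUG CCU — AUG at 26, stop UAG at 35 → 12 nt.
Frame 3: GAU GAG GUG AAU GGU UCG AUG ACA UGC GGC ACU AGA CCA UGC CUA — no AUG→stop ORF.
Longest: frame 1, positions 13–24, 12 nt = 4 codons = 3 aa. → 12 nucleotides.

12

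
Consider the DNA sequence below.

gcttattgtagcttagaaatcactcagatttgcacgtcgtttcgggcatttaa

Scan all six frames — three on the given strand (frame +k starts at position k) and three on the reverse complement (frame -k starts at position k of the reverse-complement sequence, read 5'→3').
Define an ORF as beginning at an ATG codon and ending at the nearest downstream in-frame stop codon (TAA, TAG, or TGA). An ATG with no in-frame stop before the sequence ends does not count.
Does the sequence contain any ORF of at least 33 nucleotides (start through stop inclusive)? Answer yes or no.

Reverse complement (5'→3'): TTAAATGCCCGAAACGACGTGCAAATCTGAGTGATTTCTAAGCTACAATAAGC
Frame +1: GCT TAT TGT AGC TTA GAA ATC ACT CAG ATT TGC ACG TCG TTT CGG GCA TTT — no ATG→stop ORF.
Frame +2: CTT ATT GTA GCT TAG AAA TCA CTC AGA TTT GCA CGT CGT TTC GGG CAT TTA — no ATG→stop ORF.
Frame +3: TTA TTG TAG CTT AGA AAT CAC TCA GAT TTG CAC GTC GTT TCG GGC ATT TAA — no ATG→stop ORF.
Frame -1: TTA AAT GCC CGA AAC GAC GTG CAA ATC TGA GTG ATT TCT AAG CTA CAA TAA — no ATG→stop ORF.
Frame -2: TAA ATG CCC GAA ACG ACG TGC AAA TCT GAG TGA TTT CTA AGC TAC AAT AAG — ATG at 5, stop TGA at 32 → 30 nt.
Frame -3: AAA TGC CCG AAA CGA CGT GCA AAT CTG AGT GAT TTC TAA GCT ACA ATA AGC — no ATG→stop ORF.
Largest ORF found is 30 nucleotides < 33, so no.

no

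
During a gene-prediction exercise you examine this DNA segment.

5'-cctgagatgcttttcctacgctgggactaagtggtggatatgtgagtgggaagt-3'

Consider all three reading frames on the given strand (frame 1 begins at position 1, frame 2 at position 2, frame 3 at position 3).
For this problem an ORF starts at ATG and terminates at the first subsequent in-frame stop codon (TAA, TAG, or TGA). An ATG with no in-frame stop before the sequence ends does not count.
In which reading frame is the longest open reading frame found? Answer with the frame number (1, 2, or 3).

Frame 1: CCT GAG ATG CTT TTC CTA CGC TGG GAC TAA GTG GTG GAT ATG TGA GTG GGA AGT — ATG at 7, stop TAA at 28 → 24 nt; ATG at 40, stop TGA at 43 → 6 nt.
Frame 2: CTG AGA TGC TTT TCC TAC GCT GGG ACT AAG TGG TGG ATA TGT GAG TGG GAA — no ATG→stop ORF.
Frame 3: TGA GAT GCT TTT CCT ACG CTG GGA CTA AGT GGT GGA TAT GTG AGT GGG AAG — no ATG→stop ORF.
Longest ORF is 24 nt in frame 1 (positions 7–30).

1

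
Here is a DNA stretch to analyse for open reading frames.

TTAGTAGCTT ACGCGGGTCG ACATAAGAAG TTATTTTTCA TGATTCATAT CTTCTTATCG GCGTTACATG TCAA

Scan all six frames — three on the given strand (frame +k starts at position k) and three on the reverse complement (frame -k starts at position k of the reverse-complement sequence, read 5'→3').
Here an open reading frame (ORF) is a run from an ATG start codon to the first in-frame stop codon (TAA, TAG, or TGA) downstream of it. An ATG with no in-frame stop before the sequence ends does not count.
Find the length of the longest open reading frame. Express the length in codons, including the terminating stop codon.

Reverse complement (5'→3'): TTGACATGTAACGCCGATAAGAAGATATGAATCATGAAAAATAACTTCTTATGTCGACCCGCGTAAGCTACTAA
Frame +1: TTA GTA GCT TAC GCG GGT CGA CAT AAG AAG TTA TTT TTC ATG ATT CAT ATC TTC TTA TCG GCG TTA CAT GTC — no ATG→stop ORF.
Frame +2: TAG TAG CTT ACG CGG GTC GAC ATA AGA AGT TAT TTT TCA TGA TTC ATA TCT TCT TAT CGG CGT TAC ATG TCA — no ATG→stop ORF.
Frame +3: AGT AGC TTA CGC GGG TCG ACA TAA GAA GTT ATT TTT CAT GAT TCA TAT CTT CTT ATC GGC GTT ACA TGT CAA — no ATG→stop ORF.
Frame -1: TTG ACA TGT AAC GCC GAT AAG AAG ATA TGA ATC ATG AAA AAT AAC TTC TTA TGT CGA CCC GCG TAA GCT ACT — ATG at 34, stop TAA at 64 → 33 nt.
Frame -2: TGA CAT GTA ACG CCG ATA AGA AGA TAT GAA TCA TGA AAA ATA ACT TCT TAT GTC GAC CCG CGT AAG CTA CTA — no ATG→stop ORF.
Frame -3: GAC ATG TAA CGC CGA TAA GAA GAT ATG AAT CAT GAA AAA TAA CTT CTT ATG TCG ACC CGC GTA AGC TAC TAA — ATG at 6, stop TAA at 9 → 6 nt; ATG at 27, stop TAA at 42 → 18 nt; ATG at 51, stop TAA at 72 → 24 nt.
Longest: frame -1, positions 34–66, 33 nt = 11 codons = 10 aa. → 11 codons.

11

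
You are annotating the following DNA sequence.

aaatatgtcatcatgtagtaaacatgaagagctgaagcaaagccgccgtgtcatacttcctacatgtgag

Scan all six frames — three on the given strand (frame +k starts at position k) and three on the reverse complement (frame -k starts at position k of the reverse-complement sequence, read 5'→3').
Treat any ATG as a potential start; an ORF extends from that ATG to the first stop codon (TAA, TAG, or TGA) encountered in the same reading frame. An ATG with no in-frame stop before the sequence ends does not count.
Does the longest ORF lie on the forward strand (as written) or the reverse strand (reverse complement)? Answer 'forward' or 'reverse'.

Reverse complement (5'→3'): CTCACATGTAGGAAGTATGACACGGCGGCTTTGCTTCAGCTCTTCATGTTTACTACATGATGACATATTT
Frame +1: AAA TAT GTC ATC ATG TAG TAA ACA TGA AGA GCT GAA GCA AAG CCG CCG TGT CAT ACT TCC TAC ATG TGA — ATG at 13, stop TAG at 16 → 6 nt; ATG at 64, stop TGA at 67 → 6 nt.
Frame +2: AAT ATG TCA TCA TGT AGT AAA CAT GAA GAG CTG AAG CAA AGC CGC CGT GTC ATA CTT CCT ACA TGT GAG — no ATG→stop ORF.
Frame +3: ATA TGT CAT CAT GTA GTA AAC ATG AAG AGC TGA AGC AAA GCC GCC GTG TCA TAC TTC CTA CAT GTG — ATG at 24, stop TGA at 33 → 12 nt.
Frame -1: CTC ACA TGT AGG AAG TAT GAC ACG GCG GCT TTG CTT CAG CTC TTC ATG TTT ACT ACA TGA TGA CAT ATT — ATG at 46, stop TGA at 58 → 15 nt.
Frame -2: TCA CAT GTA GGA AGT ATG ACA CGG CGG CTT TGC TTC AGC TCT TCA TGT TTA CTA CAT GAT GAC ATA TTT — no ATG→stop ORF.
Frame -3: CAC ATG TAG GAA GTA TGA CAC GGC GGC TTT GCT TCA GCT CTT CAT GTT TAC TAC ATG ATG ACA TAT — ATG at 6, stop TAG at 9 → 6 nt.
Forward-strand max 12 nt; reverse-strand max 15 nt. The reverse strand has the longer ORF.

reverse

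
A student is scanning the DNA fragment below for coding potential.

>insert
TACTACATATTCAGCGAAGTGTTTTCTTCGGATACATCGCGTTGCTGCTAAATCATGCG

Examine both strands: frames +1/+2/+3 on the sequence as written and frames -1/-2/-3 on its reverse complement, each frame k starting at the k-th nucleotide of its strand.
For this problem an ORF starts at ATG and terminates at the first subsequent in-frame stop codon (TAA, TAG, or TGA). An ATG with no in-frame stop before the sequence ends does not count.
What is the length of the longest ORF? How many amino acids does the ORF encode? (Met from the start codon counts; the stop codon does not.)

Reverse complement (5'→3'): CGCATGATTTAGCAGCAACGCGATGTATCCGAAGAAAACACTTCGCTGAATATGTAGTA
Frame +1: TAC TAC ATA TTC AGC GAA GTG TTT TCT TCG GAT ACA TCG CGT TGC TGC TAA ATC ATG — no ATG→stop ORF.
Frame +2: ACT ACA TAT TCA GCG AAG TGT TTT CTT CGG ATA CAT CGC GTT GCT GCT AAA TCA TGC — no ATG→stop ORF.
Frame +3: CTA CAT ATT CAG CGA AGT GTT TTC TTC GGA TAC ATC GCG TTG CTG CTA AAT CAT GCG — no ATG→stop ORF.
Frame -1: CGC ATG ATT TAG CAG CAA CGC GAT GTA TCC GAA GAA AAC ACT TCG CTG AAT ATG TAG — ATG at 4, stop TAG at 10 → 9 nt; ATG at 52, stop TAG at 55 → 6 nt.
Frame -2: GCA TGA TTT AGC AGC AAC GCG ATG TAT CCG AAG AAA ACA CTT CGC TGA ATA TGT AGT — ATG at 23, stop TGA at 47 → 27 nt.
Frame -3: CAT GAT TTA GCA GCA ACG CGA TGT ATC CGA AGA AAA CAC TTC GCT GAA TAT GTA GTA — no ATG→stop ORF.
Longest: frame -2, positions 23–49, 27 nt = 9 codons = 8 aa. → 8 amino acids.

8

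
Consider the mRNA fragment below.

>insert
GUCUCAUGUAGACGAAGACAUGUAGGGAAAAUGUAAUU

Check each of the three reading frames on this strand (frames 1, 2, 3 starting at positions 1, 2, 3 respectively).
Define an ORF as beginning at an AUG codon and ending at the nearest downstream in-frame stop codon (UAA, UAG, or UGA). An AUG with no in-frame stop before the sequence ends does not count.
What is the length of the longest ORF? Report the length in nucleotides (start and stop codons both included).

Frame 1: GUC UCA UGU AGA CGA AGA CAU GUA GGG AAA AUG UAA — AUG at 31, stop UAA at 34 → 6 nt.
Frame 2: UCU CAU GUA GAC GAA GAC AUG UAG GGA AAA UGU AAU — AUG at 20, stop UAG at 23 → 6 nt.
Frame 3: CUC AUG UAG ACG AAG ACA UGU AGG GAA AAU GUA AUU — AUG at 6, stop UAG at 9 → 6 nt.
Longest: frame 1, positions 31–36, 6 nt = 2 codons = 1 aa. → 6 nucleotides.

6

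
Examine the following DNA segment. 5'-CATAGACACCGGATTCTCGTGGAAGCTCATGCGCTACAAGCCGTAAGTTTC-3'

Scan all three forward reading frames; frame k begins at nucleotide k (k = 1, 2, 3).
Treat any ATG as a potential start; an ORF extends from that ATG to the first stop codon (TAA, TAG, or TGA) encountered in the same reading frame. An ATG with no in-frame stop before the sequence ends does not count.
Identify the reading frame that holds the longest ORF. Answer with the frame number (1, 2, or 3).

2

Frame 1: CAT AGA CAC CGG ATT CTC GTG GAA GCT CAT GCG CTA CAA GCC GTA AGT TTC — no ATG→stop ORF.
Frame 2: ATA GAC ACC GGA TTC TCG TGG AAG CTC ATG CGC TAC AAG CCG TAA GTT — ATG at 29, stop TAA at 44 → 18 nt.
Frame 3: TAG ACA CCG GAT TCT CGT GGA AGC TCA TGC GCT ACA AGC CGT AAG TTT — no ATG→stop ORF.
Longest ORF is 18 nt in frame 2 (positions 29–46).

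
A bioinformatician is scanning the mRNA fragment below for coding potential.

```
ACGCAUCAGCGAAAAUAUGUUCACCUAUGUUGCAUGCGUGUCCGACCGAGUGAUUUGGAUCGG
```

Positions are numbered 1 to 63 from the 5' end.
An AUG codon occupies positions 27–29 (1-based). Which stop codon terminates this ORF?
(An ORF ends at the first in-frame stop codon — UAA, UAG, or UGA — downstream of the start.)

Codons from position 27: AUG (27–29), UUG (30–32), CAU (33–35), GCG (36–38), UGU (39–41), CCG (42–44), ACC (45–47), GAG (48–50), UGA (51–53).
The first in-frame stop codon is UGA.

UGA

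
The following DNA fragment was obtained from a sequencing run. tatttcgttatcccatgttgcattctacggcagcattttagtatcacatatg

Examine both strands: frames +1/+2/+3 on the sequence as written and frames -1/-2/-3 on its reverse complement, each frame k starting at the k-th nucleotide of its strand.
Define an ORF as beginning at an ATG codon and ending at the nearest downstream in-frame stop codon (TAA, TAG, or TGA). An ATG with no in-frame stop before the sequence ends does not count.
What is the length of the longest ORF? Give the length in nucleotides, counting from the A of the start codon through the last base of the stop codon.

27

Reverse complement (5'→3'): CATATGTGATACTAAAATGCTGCCGTAGAATGCAACATGGGATAACGAAATA
Frame +1: TAT TTC GTT ATC CCA TGT TGC ATT CTA CGG CAG CAT TTT AGT ATC ACA TAT — no ATG→stop ORF.
Frame +2: ATT TCG TTA TCC CAT GTT GCA TTC TAC GGC AGC ATT TTA GTA TCA CAT ATG — no ATG→stop ORF.
Frame +3: TTT CGT TAT CCC ATG TTG CAT TCT ACG GCA GCA TTT TAG TAT CAC ATA — ATG at 15, stop TAG at 39 → 27 nt.
Frame -1: CAT ATG TGA TAC TAA AAT GCT GCC GTA GAA TGC AAC ATG GGA TAA CGA AAT — ATG at 4, stop TGA at 7 → 6 nt; ATG at 37, stop TAA at 43 → 9 nt.
Frame -2: ATA TGT GAT ACT AAA ATG CTG CCG TAG AAT GCA ACA TGG GAT AAC GAA ATA — ATG at 17, stop TAG at 26 → 12 nt.
Frame -3: TAT GTG ATA CTA AAA TGC TGC CGT AGA ATG CAA CAT GGG ATA ACG AAA — no ATG→stop ORF.
Longest: frame +3, positions 15–41, 27 nt = 9 codons = 8 aa. → 27 nucleotides.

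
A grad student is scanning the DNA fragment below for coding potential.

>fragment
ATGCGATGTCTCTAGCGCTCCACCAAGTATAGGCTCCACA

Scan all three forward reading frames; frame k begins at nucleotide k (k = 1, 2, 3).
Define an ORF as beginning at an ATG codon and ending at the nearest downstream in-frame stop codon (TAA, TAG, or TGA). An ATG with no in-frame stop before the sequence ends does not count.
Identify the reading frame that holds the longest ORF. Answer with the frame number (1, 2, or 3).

Frame 1: ATG CGA TGT CTC TAG CGC TCC ACC AAG TAT AGG CTC CAC — ATG at 1, stop TAG at 13 → 15 nt.
Frame 2: TGC GAT GTC TCT AGC GCT CCA CCA AGT ATA GGC TCC ACA — no ATG→stop ORF.
Frame 3: GCG ATG TCT CTA GCG CTC CAC CAA GTA TAG GCT CCA — ATG at 6, stop TAG at 30 → 27 nt.
Longest ORF is 27 nt in frame 3 (positions 6–32).

3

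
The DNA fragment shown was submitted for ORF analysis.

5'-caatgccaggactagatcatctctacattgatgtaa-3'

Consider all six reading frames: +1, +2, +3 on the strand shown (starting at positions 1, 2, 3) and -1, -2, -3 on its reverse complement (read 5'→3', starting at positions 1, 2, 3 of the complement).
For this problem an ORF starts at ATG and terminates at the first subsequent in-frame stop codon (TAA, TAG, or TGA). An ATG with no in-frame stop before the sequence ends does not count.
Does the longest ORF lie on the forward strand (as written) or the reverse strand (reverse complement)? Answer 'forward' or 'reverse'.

Reverse complement (5'→3'): TTACATCAATGTAGAGATGATCTAGTCCTGGCATTG
Frame +1: CAA TGC CAG GAC TAG ATC ATC TCT ACA TTG ATG TAA — ATG at 31, stop TAA at 34 → 6 nt.
Frame +2: AAT GCC AGG ACT AGA TCA TCT CTA CAT TGA TGT — no ATG→stop ORF.
Frame +3: ATG CCA GGA CTA GAT CAT CTC TAC ATT GAT GTA — no ATG→stop ORF.
Frame -1: TTA CAT CAA TGT AGA GAT GAT CTA GTC CTG GCA TTG — no ATG→stop ORF.
Frame -2: TAC ATC AAT GTA GAG ATG ATC TAG TCC TGG CAT — ATG at 17, stop TAG at 23 → 9 nt.
Frame -3: ACA TCA ATG TAG AGA TGA TCT AGT CCT GGC ATT — ATG at 9, stop TAG at 12 → 6 nt.
Forward-strand max 6 nt; reverse-strand max 9 nt. The reverse strand has the longer ORF.

reverse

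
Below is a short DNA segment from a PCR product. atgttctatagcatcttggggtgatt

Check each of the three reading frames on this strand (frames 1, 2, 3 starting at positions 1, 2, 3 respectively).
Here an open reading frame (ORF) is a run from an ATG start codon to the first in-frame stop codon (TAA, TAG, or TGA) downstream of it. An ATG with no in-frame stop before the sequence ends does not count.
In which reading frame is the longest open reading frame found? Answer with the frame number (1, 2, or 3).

1

Frame 1: ATG TTC TAT AGC ATC TTG GGG TGA — ATG at 1, stop TGA at 22 → 24 nt.
Frame 2: TGT TCT ATA GCA TCT TGG GGT GAT — no ATG→stop ORF.
Frame 3: GTT CTA TAG CAT CTT GGG GTG ATT — no ATG→stop ORF.
Longest ORF is 24 nt in frame 1 (positions 1–24).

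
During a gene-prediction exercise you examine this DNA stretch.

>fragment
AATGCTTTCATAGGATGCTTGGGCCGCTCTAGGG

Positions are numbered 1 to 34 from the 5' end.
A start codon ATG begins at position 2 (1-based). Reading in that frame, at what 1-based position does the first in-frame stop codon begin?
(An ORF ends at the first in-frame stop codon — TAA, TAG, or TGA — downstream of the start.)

Codons from position 2: ATG (2–4), CTT (5–7), TCA (8–10), TAG (11–13).
TAG is a stop codon; it begins at position 11.

11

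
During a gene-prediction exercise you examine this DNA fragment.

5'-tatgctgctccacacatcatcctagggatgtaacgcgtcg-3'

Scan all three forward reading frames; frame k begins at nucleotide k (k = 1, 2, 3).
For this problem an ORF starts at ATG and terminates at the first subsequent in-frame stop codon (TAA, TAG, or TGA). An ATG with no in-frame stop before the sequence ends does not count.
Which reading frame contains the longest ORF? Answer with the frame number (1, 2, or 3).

Frame 1: TAT GCT GCT CCA CAC ATC ATC CTA GGG ATG TAA CGC GTC — ATG at 28, stop TAA at 31 → 6 nt.
Frame 2: ATG CTG CTC CAC ACA TCA TCC TAG GGA TGT AAC GCG TCG — ATG at 2, stop TAG at 23 → 24 nt.
Frame 3: TGC TGC TCC ACA CAT CAT CCT AGG GAT GTA ACG CGT — no ATG→stop ORF.
Longest ORF is 24 nt in frame 2 (positions 2–25).

2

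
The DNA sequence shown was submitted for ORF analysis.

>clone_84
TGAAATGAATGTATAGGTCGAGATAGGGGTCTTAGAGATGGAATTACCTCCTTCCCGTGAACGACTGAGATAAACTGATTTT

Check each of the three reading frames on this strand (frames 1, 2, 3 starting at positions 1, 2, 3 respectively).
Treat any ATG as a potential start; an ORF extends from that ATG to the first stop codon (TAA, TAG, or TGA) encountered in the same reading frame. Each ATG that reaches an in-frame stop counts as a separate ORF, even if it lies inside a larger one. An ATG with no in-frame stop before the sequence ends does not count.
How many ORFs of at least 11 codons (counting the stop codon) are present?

1

Frame 1: TGA AAT GAA TGT ATA GGT CGA GAT AGG GGT CTT AGA GAT GGA ATT ACC TCC TTC CCG TGA ACG ACT GAG ATA AAC TGA TTT — no ATG→stop ORF.
Frame 2: GAA ATG AAT GTA TAG GTC GAG ATA GGG GTC TTA GAG ATG GAA TTA CCT CCT TCC CGT GAA CGA CTG AGA TAA ACT GAT TTT — ATG at 5, stop TAG at 14 → 12 nt; ATG at 38, stop TAA at 71 → 36 nt.
Frame 3: AAA TGA ATG TAT AGG TCG AGA TAG GGG TCT TAG AGA TGG AAT TAC CTC CTT CCC GTG AAC GAC TGA GAT AAA CTG ATT — ATG at 9, stop TAG at 24 → 18 nt.
ORFs ≥ 11 codons: frame 2 38–73 (12 codons). Count = 1.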